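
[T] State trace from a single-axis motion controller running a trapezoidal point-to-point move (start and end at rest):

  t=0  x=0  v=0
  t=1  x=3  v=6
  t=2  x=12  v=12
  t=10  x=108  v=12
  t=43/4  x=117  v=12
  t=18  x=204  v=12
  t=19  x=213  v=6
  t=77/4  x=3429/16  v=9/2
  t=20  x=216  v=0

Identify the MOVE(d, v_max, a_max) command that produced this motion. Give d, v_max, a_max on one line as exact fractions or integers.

final state: t=20, x=216, v=0 → d = 216
a_max = (6−0)/(1−0) = 6
max v = 12 over t∈[2,18] → v_max = 12
check: 12·(2+16) = 216 ✓

d=216 v_max=12 a_max=6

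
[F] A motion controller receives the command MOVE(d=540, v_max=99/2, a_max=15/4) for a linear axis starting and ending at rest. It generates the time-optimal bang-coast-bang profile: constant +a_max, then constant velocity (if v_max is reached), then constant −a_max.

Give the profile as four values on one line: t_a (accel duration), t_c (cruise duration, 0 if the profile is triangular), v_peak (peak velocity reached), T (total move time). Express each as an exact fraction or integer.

t_a=12 t_c=0 v_peak=45 T=24

v_max²/a_max = (99/2)²/(15/4) = 3267/5
540 < 3267/5 → triangular
v_peak = √(540·15/4) = √2025 = 45
t_a = 45/(15/4) = 12; t_c = 0
T = 2·12 = 24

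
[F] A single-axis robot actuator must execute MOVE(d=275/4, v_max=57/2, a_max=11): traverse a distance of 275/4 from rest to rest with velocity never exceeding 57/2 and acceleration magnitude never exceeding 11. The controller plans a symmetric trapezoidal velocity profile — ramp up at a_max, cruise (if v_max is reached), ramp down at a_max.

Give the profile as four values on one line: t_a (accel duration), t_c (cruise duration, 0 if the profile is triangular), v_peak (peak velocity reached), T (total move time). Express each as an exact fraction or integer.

v_max²/a_max = (57/2)²/11 = 3249/44
275/4 < 3249/44 ⇒ no cruise
v_peak = √(275/4·11) = √(3025/4) = 55/2
t_a = (55/2)/11 = 5/2; t_c = 0
T = 2·5/2 = 5

t_a=5/2 t_c=0 v_peak=55/2 T=5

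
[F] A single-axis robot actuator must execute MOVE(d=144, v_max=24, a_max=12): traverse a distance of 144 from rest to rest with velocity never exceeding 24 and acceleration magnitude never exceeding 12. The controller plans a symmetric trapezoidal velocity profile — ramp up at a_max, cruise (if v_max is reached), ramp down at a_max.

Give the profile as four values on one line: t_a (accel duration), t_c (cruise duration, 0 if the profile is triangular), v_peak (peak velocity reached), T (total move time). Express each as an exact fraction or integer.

t_a=2 t_c=4 v_peak=24 T=8

vₘ²/aₘ = 24²/12 = 48
144 ≥ 48 → trapezoidal
t_a = 24/12 = 2; v_peak = 24
d_cruise = 144 − 48 = 96; t_c = 96/24 = 4
T = 2·2 + 4 = 8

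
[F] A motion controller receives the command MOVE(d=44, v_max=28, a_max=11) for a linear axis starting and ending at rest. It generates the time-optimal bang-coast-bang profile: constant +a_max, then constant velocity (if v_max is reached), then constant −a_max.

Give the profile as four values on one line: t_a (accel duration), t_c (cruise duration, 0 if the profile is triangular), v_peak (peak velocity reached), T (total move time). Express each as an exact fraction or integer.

t_a=2 t_c=0 v_peak=22 T=4

v_max²/a_max = 28²/11 = 784/11
44 < 784/11 ⇒ no cruise
v_peak = √(44·11) = √484 = 22
t_a = 22/11 = 2; t_c = 0
T = 2·2 = 4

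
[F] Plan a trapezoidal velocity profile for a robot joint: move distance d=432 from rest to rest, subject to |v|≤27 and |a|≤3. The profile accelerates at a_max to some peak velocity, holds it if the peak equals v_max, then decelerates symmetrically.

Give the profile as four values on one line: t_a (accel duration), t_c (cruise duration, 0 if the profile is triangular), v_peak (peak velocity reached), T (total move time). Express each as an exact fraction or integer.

t_a=9 t_c=7 v_peak=27 T=25

vₘ²/aₘ = 27²/3 = 243
432 ≥ 243 → trapezoidal
t_a = 27/3 = 9; v_peak = 27
d_cruise = 432 − 243 = 189; t_c = 189/27 = 7
T = 2·9 + 7 = 25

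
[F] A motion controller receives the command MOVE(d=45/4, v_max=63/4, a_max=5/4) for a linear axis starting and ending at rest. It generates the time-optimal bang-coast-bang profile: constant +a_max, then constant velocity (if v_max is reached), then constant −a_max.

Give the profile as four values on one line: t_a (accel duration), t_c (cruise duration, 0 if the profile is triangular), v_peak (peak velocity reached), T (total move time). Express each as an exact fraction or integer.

t_a=3 t_c=0 v_peak=15/4 T=6

(v_max)²/a_max = (63/4)²/(5/4) = 3969/20
45/4 < 3969/20 → triangular
v_peak = √(45/4·5/4) = √(225/16) = 15/4
t_a = (15/4)/(5/4) = 3; t_c = 0
T = 2·3 = 6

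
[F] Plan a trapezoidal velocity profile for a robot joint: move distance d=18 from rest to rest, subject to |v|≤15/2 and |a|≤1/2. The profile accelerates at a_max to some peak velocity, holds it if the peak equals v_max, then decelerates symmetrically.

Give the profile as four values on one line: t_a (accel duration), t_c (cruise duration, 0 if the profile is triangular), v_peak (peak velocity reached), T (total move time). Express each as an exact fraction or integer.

vₘ²/aₘ = (15/2)²/(1/2) = 225/2
18 < 225/2 so t_c = 0
v_peak = √(18·1/2) = √9 = 3
t_a = 3/(1/2) = 6; t_c = 0
T = 2·6 = 12

t_a=6 t_c=0 v_peak=3 T=12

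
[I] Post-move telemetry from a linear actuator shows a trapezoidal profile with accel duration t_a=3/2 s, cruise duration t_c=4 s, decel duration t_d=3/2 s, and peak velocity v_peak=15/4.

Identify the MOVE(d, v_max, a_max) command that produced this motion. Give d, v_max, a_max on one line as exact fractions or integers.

a_max = (15/4)/(3/2) = 5/2
d_a = ½·15/4·3/2 = 45/16; d_c = 15/4·4 = 15
d = 2·45/16 + 15 = 165/8
t_c = 4 > 0 ⇒ limit active, v_max = 15/4

d=165/8 v_max=15/4 a_max=5/2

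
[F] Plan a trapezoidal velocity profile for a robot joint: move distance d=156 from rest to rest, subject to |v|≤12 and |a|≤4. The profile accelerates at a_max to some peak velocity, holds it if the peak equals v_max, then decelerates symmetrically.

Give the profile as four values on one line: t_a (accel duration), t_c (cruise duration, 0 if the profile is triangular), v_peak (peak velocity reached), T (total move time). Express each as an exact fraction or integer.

t_a=3 t_c=10 v_peak=12 T=16

v_max²/a_max = 12²/4 = 36
156 ≥ 36 ⇒ cruise phase
t_a = 12/4 = 3; v_peak = 12
d_cruise = 156 − 36 = 120; t_c = 120/12 = 10
T = 2·3 + 10 = 16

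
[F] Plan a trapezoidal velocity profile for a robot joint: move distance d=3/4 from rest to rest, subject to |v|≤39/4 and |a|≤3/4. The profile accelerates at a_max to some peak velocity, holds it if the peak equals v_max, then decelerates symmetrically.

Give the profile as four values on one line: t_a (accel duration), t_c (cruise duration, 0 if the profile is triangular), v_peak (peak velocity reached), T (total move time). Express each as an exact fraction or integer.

t_a=1 t_c=0 v_peak=3/4 T=2

v_max²/a_max = (39/4)²/(3/4) = 507/4
3/4 < 507/4 ⇒ no cruise
v_peak = √(3/4·3/4) = √(9/16) = 3/4
t_a = (3/4)/(3/4) = 1; t_c = 0
T = 2·1 = 2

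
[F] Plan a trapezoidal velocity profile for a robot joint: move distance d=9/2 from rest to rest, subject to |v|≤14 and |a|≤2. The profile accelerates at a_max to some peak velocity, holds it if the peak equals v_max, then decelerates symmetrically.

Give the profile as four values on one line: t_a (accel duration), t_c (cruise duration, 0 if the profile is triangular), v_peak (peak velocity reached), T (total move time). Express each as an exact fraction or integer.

vₘ²/aₘ = 14²/2 = 98
9/2 < 98 → triangular
v_peak = √(9/2·2) = √9 = 3
t_a = 3/2; t_c = 0
T = 2·3/2 = 3

t_a=3/2 t_c=0 v_peak=3 T=3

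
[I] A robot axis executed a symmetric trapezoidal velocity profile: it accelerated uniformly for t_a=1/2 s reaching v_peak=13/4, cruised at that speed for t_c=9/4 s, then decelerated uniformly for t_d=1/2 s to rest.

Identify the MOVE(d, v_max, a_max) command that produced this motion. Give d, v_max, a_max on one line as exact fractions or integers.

a_max = (13/4)/(1/2) = 13/2
d_a = ½·13/4·1/2 = 13/16; d_c = 13/4·9/4 = 117/16
d = 2·13/16 + 117/16 = 143/16
t_c = 9/4 > 0 so v_max = 13/4

d=143/16 v_max=13/4 a_max=13/2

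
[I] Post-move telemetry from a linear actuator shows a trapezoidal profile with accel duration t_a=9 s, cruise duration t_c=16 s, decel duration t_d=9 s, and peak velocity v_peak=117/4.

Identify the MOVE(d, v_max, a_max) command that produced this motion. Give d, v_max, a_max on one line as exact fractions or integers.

d=2925/4 v_max=117/4 a_max=13/4

a_max = (117/4)/9 = 13/4
d_a = ½·117/4·9 = 1053/8; d_c = 117/4·16 = 468
d = 2·1053/8 + 468 = 2925/4
t_c = 16 > 0 → v_max = v_peak = 117/4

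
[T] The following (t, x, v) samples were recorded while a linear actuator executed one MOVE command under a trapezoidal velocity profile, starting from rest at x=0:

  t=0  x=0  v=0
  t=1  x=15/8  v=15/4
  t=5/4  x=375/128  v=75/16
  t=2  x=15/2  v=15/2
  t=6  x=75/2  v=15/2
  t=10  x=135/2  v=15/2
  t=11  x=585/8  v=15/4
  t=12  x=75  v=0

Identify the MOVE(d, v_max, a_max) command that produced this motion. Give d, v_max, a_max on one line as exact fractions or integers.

final state: t=12, x=75, v=0 → d = 75
a_max = (15/4−0)/(1−0) = 15/4
max v = 15/2 over t∈[2,10] → v_max = 15/2
check: 15/2·(2+8) = 75 ✓

d=75 v_max=15/2 a_max=15/4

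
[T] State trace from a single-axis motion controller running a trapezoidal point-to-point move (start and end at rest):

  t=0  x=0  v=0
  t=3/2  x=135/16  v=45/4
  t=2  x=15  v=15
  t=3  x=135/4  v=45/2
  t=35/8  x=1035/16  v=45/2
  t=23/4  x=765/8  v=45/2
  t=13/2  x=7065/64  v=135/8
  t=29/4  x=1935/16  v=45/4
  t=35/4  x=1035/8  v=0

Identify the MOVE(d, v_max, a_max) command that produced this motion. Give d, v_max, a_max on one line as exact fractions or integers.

d=1035/8 v_max=45/2 a_max=15/2

final state: t=35/4, x=1035/8, v=0 → d = 1035/8
a_max = (45/4−0)/(3/2−0) = 15/2
max v = 45/2 over t∈[3,23/4] → v_max = 45/2
check: 45/2·(3+11/4) = 1035/8 ✓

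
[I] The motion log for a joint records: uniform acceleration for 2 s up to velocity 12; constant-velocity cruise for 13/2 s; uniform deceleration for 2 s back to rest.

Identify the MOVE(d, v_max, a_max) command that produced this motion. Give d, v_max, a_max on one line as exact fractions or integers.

d=102 v_max=12 a_max=6

a_max = 12/2 = 6
d_a = ½·12·2 = 12; d_c = 12·13/2 = 78
d = 2·12 + 78 = 102
t_c = 13/2 > 0 → v_max = v_peak = 12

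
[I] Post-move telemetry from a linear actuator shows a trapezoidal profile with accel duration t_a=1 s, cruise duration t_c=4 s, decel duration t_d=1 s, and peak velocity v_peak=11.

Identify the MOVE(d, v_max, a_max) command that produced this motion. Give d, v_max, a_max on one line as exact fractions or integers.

d=55 v_max=11 a_max=11

a_max = 11/1 = 11
d_a = ½·11·1 = 11/2; d_c = 11·4 = 44
d = 2·11/2 + 44 = 55
t_c = 4 > 0 ⇒ limit active, v_max = 11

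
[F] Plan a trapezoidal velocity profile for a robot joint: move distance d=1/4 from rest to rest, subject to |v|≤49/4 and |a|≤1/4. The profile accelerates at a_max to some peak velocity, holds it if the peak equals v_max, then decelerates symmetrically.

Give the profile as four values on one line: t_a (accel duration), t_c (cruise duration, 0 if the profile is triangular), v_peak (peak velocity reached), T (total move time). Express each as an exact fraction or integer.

t_a=1 t_c=0 v_peak=1/4 T=2

vₘ²/aₘ = (49/4)²/(1/4) = 2401/4
1/4 < 2401/4 so t_c = 0
v_peak = √(1/4·1/4) = √(1/16) = 1/4
t_a = (1/4)/(1/4) = 1; t_c = 0
T = 2·1 = 2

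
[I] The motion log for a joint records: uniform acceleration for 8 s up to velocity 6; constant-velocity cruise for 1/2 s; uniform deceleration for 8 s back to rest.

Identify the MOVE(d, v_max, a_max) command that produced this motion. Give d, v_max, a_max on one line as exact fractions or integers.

a_max = 6/8 = 3/4
d_a = ½·6·8 = 24; d_c = 6·1/2 = 3
d = 2·24 + 3 = 51
t_c = 1/2 > 0 ⇒ limit active, v_max = 6

d=51 v_max=6 a_max=3/4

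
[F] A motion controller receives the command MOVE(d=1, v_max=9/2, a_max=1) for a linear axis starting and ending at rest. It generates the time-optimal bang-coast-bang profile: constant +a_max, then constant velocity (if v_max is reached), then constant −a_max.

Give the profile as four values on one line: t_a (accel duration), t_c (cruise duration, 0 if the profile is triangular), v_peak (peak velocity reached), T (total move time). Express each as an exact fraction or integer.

t_a=1 t_c=0 v_peak=1 T=2

v_max²/a_max = (9/2)²/1 = 81/4
1 < 81/4 → triangular
v_peak = √(1·1) = √1 = 1
t_a = 1/1 = 1; t_c = 0
T = 2·1 = 2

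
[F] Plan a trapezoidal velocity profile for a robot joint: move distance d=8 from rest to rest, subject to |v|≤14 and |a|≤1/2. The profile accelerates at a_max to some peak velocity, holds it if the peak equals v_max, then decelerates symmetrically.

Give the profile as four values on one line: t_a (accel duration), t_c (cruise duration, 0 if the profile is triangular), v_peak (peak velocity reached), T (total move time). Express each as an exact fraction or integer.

v_max²/a_max = 14²/(1/2) = 392
8 < 392 ⇒ no cruise
v_peak = √(8·1/2) = √4 = 2
t_a = 2/(1/2) = 4; t_c = 0
T = 2·4 = 8

t_a=4 t_c=0 v_peak=2 T=8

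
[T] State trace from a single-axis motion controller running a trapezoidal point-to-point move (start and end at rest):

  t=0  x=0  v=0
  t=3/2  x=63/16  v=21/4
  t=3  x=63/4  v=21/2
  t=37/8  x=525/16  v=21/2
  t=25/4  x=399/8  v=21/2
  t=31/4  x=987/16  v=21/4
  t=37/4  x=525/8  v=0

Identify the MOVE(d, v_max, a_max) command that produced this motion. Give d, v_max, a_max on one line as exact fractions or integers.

final state: t=37/4, x=525/8, v=0 → d = 525/8
a_max = (21/4−0)/(3/2−0) = 7/2
max v = 21/2 over t∈[3,25/4] → v_max = 21/2
check: 21/2·(3+13/4) = 525/8 ✓

d=525/8 v_max=21/2 a_max=7/2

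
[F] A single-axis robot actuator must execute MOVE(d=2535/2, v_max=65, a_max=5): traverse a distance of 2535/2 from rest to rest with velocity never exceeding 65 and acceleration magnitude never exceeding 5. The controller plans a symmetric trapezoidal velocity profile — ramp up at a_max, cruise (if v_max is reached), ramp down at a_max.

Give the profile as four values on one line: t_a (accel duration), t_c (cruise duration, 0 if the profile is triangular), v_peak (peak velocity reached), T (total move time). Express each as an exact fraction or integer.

t_a=13 t_c=13/2 v_peak=65 T=65/2

(v_max)²/a_max = 65²/5 = 845
2535/2 ≥ 845 → trapezoidal
t_a = 65/5 = 13; v_peak = 65
d_cruise = 2535/2 − 845 = 845/2; t_c = (845/2)/65 = 13/2
T = 2·13 + 13/2 = 65/2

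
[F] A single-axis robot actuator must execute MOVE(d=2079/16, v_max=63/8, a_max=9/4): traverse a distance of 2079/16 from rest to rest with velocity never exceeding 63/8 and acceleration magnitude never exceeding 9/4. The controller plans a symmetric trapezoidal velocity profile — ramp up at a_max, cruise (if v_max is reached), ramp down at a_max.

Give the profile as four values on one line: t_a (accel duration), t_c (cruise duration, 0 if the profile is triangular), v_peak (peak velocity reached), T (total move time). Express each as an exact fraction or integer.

vₘ²/aₘ = (63/8)²/(9/4) = 441/16
2079/16 ≥ 441/16 so v_max reached
t_a = (63/8)/(9/4) = 7/2; v_peak = 63/8
d_cruise = 2079/16 − 441/16 = 819/8; t_c = (819/8)/(63/8) = 13
T = 2·7/2 + 13 = 20

t_a=7/2 t_c=13 v_peak=63/8 T=20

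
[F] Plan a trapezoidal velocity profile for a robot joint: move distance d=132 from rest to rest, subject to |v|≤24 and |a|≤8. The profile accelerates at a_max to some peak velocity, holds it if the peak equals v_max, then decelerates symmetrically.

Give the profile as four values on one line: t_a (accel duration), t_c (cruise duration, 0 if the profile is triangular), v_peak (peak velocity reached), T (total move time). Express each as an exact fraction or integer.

t_a=3 t_c=5/2 v_peak=24 T=17/2

v_max²/a_max = 24²/8 = 72
132 ≥ 72 ⇒ cruise phase
t_a = 24/8 = 3; v_peak = 24
d_cruise = 132 − 72 = 60; t_c = 60/24 = 5/2
T = 2·3 + 5/2 = 17/2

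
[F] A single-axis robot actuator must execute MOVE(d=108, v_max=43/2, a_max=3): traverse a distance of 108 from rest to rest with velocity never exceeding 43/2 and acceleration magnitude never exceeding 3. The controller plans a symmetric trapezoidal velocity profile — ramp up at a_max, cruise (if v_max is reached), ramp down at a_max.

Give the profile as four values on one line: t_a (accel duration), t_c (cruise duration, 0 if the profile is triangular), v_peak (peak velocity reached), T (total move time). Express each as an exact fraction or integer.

t_a=6 t_c=0 v_peak=18 T=12

(v_max)²/a_max = (43/2)²/3 = 1849/12
108 < 1849/12 so t_c = 0
v_peak = √(108·3) = √324 = 18
t_a = 18/3 = 6; t_c = 0
T = 2·6 = 12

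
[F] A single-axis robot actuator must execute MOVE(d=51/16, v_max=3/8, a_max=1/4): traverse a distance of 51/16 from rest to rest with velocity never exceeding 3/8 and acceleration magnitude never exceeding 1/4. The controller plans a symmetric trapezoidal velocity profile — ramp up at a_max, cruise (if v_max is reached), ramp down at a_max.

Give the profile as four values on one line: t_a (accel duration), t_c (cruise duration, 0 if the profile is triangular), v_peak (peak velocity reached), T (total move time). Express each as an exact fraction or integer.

v_max²/a_max = (3/8)²/(1/4) = 9/16
51/16 ≥ 9/16 ⇒ cruise phase
t_a = (3/8)/(1/4) = 3/2; v_peak = 3/8
d_cruise = 51/16 − 9/16 = 21/8; t_c = (21/8)/(3/8) = 7
T = 2·3/2 + 7 = 10

t_a=3/2 t_c=7 v_peak=3/8 T=10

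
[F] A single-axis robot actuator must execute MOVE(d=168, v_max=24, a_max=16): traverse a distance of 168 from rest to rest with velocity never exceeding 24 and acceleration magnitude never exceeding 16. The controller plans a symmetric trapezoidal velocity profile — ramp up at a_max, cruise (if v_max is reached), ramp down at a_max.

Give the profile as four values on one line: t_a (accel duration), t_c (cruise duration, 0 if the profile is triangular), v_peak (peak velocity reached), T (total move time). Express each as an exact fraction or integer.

(v_max)²/a_max = 24²/16 = 36
168 ≥ 36 so v_max reached
t_a = 24/16 = 3/2; v_peak = 24
d_cruise = 168 − 36 = 132; t_c = 132/24 = 11/2
T = 2·3/2 + 11/2 = 17/2

t_a=3/2 t_c=11/2 v_peak=24 T=17/2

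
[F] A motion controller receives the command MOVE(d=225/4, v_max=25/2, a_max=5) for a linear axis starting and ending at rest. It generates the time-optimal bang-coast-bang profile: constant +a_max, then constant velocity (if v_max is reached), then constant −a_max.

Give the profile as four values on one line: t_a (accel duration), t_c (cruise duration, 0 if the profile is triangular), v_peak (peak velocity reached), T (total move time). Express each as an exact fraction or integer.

t_a=5/2 t_c=2 v_peak=25/2 T=7

v_max²/a_max = (25/2)²/5 = 125/4
225/4 ≥ 125/4 so v_max reached
t_a = (25/2)/5 = 5/2; v_peak = 25/2
d_cruise = 225/4 − 125/4 = 25; t_c = 25/(25/2) = 2
T = 2·5/2 + 2 = 7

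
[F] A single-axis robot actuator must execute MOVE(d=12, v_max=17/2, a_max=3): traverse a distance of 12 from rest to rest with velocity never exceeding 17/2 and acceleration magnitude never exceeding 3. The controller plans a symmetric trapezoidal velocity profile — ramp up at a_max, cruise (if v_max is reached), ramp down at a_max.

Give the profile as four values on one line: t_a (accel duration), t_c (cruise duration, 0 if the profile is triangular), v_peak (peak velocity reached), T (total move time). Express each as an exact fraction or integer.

v_max²/a_max = (17/2)²/3 = 289/12
12 < 289/12 ⇒ no cruise
v_peak = √(12·3) = √36 = 6
t_a = 6/3 = 2; t_c = 0
T = 2·2 = 4

t_a=2 t_c=0 v_peak=6 T=4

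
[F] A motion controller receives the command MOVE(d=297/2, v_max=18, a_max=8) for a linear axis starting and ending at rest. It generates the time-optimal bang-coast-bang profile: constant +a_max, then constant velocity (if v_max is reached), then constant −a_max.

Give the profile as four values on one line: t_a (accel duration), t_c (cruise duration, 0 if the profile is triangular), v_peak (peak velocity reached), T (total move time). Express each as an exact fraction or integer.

t_a=9/4 t_c=6 v_peak=18 T=21/2

(v_max)²/a_max = 18²/8 = 81/2
297/2 ≥ 81/2 ⇒ cruise phase
t_a = 18/8 = 9/4; v_peak = 18
d_cruise = 297/2 − 81/2 = 108; t_c = 108/18 = 6
T = 2·9/4 + 6 = 21/2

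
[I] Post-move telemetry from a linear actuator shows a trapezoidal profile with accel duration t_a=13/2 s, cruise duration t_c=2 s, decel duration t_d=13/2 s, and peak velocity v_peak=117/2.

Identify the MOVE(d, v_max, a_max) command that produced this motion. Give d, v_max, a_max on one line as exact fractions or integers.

a_max = (117/2)/(13/2) = 9
d_a = ½·117/2·13/2 = 1521/8; d_c = 117/2·2 = 117
d = 2·1521/8 + 117 = 1989/4
t_c = 2 > 0 so v_max = 117/2

d=1989/4 v_max=117/2 a_max=9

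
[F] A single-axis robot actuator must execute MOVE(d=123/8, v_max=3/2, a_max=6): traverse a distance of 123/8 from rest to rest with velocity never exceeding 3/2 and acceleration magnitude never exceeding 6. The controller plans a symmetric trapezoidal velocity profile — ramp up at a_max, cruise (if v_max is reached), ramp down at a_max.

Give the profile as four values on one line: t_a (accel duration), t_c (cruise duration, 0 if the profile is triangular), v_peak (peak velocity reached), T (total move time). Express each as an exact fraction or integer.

v_max²/a_max = (3/2)²/6 = 3/8
123/8 ≥ 3/8 so v_max reached
t_a = (3/2)/6 = 1/4; v_peak = 3/2
d_cruise = 123/8 − 3/8 = 15; t_c = 15/(3/2) = 10
T = 2·1/4 + 10 = 21/2

t_a=1/4 t_c=10 v_peak=3/2 T=21/2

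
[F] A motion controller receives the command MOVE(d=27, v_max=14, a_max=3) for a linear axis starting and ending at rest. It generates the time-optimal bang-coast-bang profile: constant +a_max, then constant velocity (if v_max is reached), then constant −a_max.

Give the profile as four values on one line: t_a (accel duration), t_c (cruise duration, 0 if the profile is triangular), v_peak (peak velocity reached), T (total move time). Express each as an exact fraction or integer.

vₘ²/aₘ = 14²/3 = 196/3
27 < 196/3 ⇒ no cruise
v_peak = √(27·3) = √81 = 9
t_a = 9/3 = 3; t_c = 0
T = 2·3 = 6

t_a=3 t_c=0 v_peak=9 T=6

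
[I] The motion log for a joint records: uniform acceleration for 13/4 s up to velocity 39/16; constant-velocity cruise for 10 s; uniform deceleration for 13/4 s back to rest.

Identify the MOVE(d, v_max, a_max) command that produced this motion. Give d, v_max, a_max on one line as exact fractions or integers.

a_max = (39/16)/(13/4) = 3/4
d_a = ½·39/16·13/4 = 507/128; d_c = 39/16·10 = 195/8
d = 2·507/128 + 195/8 = 2067/64
t_c = 10 > 0 so v_max = 39/16

d=2067/64 v_max=39/16 a_max=3/4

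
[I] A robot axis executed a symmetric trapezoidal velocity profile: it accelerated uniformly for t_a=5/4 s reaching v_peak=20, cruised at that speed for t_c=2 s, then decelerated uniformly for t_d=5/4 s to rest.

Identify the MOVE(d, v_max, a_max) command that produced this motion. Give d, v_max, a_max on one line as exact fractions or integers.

d=65 v_max=20 a_max=16

a_max = 20/(5/4) = 16
d_a = ½·20·5/4 = 25/2; d_c = 20·2 = 40
d = 2·25/2 + 40 = 65
t_c = 2 > 0 → v_max = v_peak = 20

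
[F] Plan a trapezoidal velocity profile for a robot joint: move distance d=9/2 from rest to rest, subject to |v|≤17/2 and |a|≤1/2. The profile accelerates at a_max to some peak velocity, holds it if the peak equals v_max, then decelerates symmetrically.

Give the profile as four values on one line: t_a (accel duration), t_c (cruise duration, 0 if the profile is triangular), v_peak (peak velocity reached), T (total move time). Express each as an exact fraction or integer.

t_a=3 t_c=0 v_peak=3/2 T=6

vₘ²/aₘ = (17/2)²/(1/2) = 289/2
9/2 < 289/2 → triangular
v_peak = √(9/2·1/2) = √(9/4) = 3/2
t_a = (3/2)/(1/2) = 3; t_c = 0
T = 2·3 = 6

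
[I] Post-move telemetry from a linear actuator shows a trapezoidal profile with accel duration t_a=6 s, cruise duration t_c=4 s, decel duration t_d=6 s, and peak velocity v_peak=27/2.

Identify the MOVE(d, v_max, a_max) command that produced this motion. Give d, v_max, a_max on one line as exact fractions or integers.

d=135 v_max=27/2 a_max=9/4

a_max = (27/2)/6 = 9/4
d_a = ½·27/2·6 = 81/2; d_c = 27/2·4 = 54
d = 2·81/2 + 54 = 135
t_c = 4 > 0 ⇒ limit active, v_max = 27/2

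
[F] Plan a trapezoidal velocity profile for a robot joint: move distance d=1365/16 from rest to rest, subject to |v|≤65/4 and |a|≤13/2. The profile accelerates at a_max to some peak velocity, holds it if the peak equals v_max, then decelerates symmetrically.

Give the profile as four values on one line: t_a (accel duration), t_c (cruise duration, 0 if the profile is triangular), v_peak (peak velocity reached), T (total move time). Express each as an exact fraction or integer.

t_a=5/2 t_c=11/4 v_peak=65/4 T=31/4

v_max²/a_max = (65/4)²/(13/2) = 325/8
1365/16 ≥ 325/8 so v_max reached
t_a = (65/4)/(13/2) = 5/2; v_peak = 65/4
d_cruise = 1365/16 − 325/8 = 715/16; t_c = (715/16)/(65/4) = 11/4
T = 2·5/2 + 11/4 = 31/4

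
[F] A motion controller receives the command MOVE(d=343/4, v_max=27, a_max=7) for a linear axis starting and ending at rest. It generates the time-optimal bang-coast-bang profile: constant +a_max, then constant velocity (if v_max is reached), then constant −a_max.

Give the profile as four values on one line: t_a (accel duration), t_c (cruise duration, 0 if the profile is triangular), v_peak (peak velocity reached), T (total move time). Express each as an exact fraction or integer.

t_a=7/2 t_c=0 v_peak=49/2 T=7

vₘ²/aₘ = 27²/7 = 729/7
343/4 < 729/7 → triangular
v_peak = √(343/4·7) = √(2401/4) = 49/2
t_a = (49/2)/7 = 7/2; t_c = 0
T = 2·7/2 = 7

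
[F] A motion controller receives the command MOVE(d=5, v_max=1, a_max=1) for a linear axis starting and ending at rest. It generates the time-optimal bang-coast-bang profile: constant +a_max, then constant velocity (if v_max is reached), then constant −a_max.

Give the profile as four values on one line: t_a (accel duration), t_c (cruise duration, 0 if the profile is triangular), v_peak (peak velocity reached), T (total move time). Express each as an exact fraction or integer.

(v_max)²/a_max = 1²/1 = 1
5 ≥ 1 so v_max reached
t_a = 1/1 = 1; v_peak = 1
d_cruise = 5 − 1 = 4; t_c = 4/1 = 4
T = 2·1 + 4 = 6

t_a=1 t_c=4 v_peak=1 T=6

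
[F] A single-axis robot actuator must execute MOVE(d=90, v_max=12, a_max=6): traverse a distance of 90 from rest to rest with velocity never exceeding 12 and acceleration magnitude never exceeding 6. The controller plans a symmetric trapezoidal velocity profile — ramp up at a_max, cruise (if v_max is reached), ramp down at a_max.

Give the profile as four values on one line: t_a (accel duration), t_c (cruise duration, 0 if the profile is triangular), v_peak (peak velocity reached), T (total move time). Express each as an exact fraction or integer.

(v_max)²/a_max = 12²/6 = 24
90 ≥ 24 ⇒ cruise phase
t_a = 12/6 = 2; v_peak = 12
d_cruise = 90 − 24 = 66; t_c = 66/12 = 11/2
T = 2·2 + 11/2 = 19/2

t_a=2 t_c=11/2 v_peak=12 T=19/2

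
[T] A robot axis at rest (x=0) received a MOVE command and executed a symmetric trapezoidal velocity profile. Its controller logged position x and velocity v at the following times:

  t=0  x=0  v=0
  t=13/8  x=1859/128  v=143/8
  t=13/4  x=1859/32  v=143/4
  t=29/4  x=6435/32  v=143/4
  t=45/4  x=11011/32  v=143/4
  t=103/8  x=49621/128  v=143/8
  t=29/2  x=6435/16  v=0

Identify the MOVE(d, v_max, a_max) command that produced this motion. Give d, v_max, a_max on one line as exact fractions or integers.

d=6435/16 v_max=143/4 a_max=11

final state: t=29/2, x=6435/16, v=0 → d = 6435/16
a_max = (143/8−0)/(13/8−0) = 11
max v = 143/4 over t∈[13/4,45/4] → v_max = 143/4
check: 143/4·(13/4+8) = 6435/16 ✓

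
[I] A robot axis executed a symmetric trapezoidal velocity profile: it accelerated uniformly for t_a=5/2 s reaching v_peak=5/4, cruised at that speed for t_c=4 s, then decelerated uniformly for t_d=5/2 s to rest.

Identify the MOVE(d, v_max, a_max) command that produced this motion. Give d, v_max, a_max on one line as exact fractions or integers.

a_max = (5/4)/(5/2) = 1/2
d_a = ½·5/4·5/2 = 25/16; d_c = 5/4·4 = 5
d = 2·25/16 + 5 = 65/8
t_c = 4 > 0 ⇒ limit active, v_max = 5/4

d=65/8 v_max=5/4 a_max=1/2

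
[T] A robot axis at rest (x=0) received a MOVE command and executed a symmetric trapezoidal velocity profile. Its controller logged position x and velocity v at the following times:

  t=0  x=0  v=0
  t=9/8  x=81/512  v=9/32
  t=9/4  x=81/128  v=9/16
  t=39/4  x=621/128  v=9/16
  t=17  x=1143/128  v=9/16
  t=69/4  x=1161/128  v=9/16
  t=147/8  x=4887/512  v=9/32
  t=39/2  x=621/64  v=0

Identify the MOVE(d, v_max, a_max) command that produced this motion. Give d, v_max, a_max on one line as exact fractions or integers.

final state: t=39/2, x=621/64, v=0 → d = 621/64
a_max = (9/32−0)/(9/8−0) = 1/4
max v = 9/16 over t∈[9/4,69/4] → v_max = 9/16
check: 9/16·(9/4+15) = 621/64 ✓

d=621/64 v_max=9/16 a_max=1/4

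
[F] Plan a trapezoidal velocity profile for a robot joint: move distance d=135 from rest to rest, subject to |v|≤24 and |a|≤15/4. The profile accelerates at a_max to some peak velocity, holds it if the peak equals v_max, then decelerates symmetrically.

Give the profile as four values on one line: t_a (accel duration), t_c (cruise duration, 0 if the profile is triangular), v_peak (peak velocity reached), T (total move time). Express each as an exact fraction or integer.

t_a=6 t_c=0 v_peak=45/2 T=12

v_max²/a_max = 24²/(15/4) = 768/5
135 < 768/5 so t_c = 0
v_peak = √(135·15/4) = √(2025/4) = 45/2
t_a = (45/2)/(15/4) = 6; t_c = 0
T = 2·6 = 12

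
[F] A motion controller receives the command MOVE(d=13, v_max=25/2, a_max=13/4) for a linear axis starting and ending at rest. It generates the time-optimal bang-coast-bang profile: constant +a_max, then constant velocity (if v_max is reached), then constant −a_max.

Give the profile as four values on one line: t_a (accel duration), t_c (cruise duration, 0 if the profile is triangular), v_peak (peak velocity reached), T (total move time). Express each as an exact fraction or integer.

t_a=2 t_c=0 v_peak=13/2 T=4

vₘ²/aₘ = (25/2)²/(13/4) = 625/13
13 < 625/13 → triangular
v_peak = √(13·13/4) = √(169/4) = 13/2
t_a = (13/2)/(13/4) = 2; t_c = 0
T = 2·2 = 4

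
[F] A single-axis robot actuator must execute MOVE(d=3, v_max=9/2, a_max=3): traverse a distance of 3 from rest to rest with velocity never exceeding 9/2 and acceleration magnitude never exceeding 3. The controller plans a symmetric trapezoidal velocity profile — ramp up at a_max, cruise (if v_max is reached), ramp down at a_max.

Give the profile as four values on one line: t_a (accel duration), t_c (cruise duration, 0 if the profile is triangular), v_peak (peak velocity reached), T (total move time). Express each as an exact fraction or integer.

t_a=1 t_c=0 v_peak=3 T=2

vₘ²/aₘ = (9/2)²/3 = 27/4
3 < 27/4 ⇒ no cruise
v_peak = √(3·3) = √9 = 3
t_a = 3/3 = 1; t_c = 0
T = 2·1 = 2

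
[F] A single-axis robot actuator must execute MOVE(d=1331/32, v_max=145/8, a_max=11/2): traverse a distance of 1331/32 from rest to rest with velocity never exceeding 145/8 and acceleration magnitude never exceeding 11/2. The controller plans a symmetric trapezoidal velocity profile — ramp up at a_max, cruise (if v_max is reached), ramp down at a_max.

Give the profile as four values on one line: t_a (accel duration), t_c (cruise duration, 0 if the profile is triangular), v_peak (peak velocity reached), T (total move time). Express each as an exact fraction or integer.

(v_max)²/a_max = (145/8)²/(11/2) = 21025/352
1331/32 < 21025/352 → triangular
v_peak = √(1331/32·11/2) = √(14641/64) = 121/8
t_a = (121/8)/(11/2) = 11/4; t_c = 0
T = 2·11/4 = 11/2

t_a=11/4 t_c=0 v_peak=121/8 T=11/2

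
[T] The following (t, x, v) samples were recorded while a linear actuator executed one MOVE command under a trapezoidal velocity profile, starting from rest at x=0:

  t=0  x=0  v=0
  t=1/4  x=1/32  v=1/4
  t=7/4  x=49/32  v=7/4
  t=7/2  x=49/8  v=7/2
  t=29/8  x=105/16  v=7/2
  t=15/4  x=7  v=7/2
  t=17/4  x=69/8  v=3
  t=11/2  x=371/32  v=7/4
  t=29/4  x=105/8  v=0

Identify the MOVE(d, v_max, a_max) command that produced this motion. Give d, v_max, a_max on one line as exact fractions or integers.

d=105/8 v_max=7/2 a_max=1

final state: t=29/4, x=105/8, v=0 → d = 105/8
a_max = (1/4−0)/(1/4−0) = 1
max v = 7/2 over t∈[7/2,15/4] → v_max = 7/2
check: 7/2·(7/2+1/4) = 105/8 ✓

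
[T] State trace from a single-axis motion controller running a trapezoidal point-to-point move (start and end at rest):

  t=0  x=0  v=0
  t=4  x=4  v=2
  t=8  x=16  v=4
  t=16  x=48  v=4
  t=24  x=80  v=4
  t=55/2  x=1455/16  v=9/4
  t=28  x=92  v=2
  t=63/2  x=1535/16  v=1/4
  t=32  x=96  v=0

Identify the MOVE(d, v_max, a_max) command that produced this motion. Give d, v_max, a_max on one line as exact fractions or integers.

d=96 v_max=4 a_max=1/2

final state: t=32, x=96, v=0 → d = 96
a_max = (2−0)/(4−0) = 1/2
max v = 4 over t∈[8,24] → v_max = 4
check: 4·(8+16) = 96 ✓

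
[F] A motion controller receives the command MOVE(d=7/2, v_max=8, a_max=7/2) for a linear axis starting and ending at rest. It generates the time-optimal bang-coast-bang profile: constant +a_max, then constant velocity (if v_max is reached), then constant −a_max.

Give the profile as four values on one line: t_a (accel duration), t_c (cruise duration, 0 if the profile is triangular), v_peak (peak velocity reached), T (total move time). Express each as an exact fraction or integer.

t_a=1 t_c=0 v_peak=7/2 T=2

(v_max)²/a_max = 8²/(7/2) = 128/7
7/2 < 128/7 → triangular
v_peak = √(7/2·7/2) = √(49/4) = 7/2
t_a = (7/2)/(7/2) = 1; t_c = 0
T = 2·1 = 2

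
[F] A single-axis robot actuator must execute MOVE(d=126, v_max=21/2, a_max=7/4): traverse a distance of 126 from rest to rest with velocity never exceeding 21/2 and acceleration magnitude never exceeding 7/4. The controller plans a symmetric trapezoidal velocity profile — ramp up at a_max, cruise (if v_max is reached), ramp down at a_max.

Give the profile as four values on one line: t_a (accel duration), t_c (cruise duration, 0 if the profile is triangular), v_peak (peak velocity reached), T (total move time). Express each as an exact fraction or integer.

(v_max)²/a_max = (21/2)²/(7/4) = 63
126 ≥ 63 so v_max reached
t_a = (21/2)/(7/4) = 6; v_peak = 21/2
d_cruise = 126 − 63 = 63; t_c = 63/(21/2) = 6
T = 2·6 + 6 = 18

t_a=6 t_c=6 v_peak=21/2 T=18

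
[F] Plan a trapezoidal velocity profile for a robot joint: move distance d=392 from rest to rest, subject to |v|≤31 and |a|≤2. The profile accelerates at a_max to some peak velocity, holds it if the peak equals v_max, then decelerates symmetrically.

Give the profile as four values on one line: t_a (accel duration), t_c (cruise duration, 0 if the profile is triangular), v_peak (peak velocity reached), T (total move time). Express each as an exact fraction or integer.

v_max²/a_max = 31²/2 = 961/2
392 < 961/2 so t_c = 0
v_peak = √(392·2) = √784 = 28
t_a = 28/2 = 14; t_c = 0
T = 2·14 = 28

t_a=14 t_c=0 v_peak=28 T=28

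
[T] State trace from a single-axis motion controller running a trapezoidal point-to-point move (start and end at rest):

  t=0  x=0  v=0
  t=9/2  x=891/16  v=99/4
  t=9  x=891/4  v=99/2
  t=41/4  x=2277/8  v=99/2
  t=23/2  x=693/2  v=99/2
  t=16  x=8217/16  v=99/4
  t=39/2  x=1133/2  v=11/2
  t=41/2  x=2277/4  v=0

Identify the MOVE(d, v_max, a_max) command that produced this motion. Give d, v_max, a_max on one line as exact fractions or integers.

final state: t=41/2, x=2277/4, v=0 → d = 2277/4
a_max = (99/4−0)/(9/2−0) = 11/2
max v = 99/2 over t∈[9,23/2] → v_max = 99/2
check: 99/2·(9+5/2) = 2277/4 ✓

d=2277/4 v_max=99/2 a_max=11/2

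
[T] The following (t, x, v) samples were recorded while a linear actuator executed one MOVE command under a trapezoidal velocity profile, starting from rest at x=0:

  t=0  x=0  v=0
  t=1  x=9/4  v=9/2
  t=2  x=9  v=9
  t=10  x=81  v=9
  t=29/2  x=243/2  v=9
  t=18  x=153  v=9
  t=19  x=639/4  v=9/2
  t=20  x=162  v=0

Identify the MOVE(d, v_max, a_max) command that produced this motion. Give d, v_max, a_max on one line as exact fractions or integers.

final state: t=20, x=162, v=0 → d = 162
a_max = (9/2−0)/(1−0) = 9/2
max v = 9 over t∈[2,18] → v_max = 9
check: 9·(2+16) = 162 ✓

d=162 v_max=9 a_max=9/2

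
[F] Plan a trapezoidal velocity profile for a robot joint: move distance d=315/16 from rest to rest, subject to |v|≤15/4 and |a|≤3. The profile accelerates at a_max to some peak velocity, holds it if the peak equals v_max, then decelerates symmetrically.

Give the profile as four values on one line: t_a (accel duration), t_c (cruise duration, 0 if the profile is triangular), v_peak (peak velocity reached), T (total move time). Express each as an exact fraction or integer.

t_a=5/4 t_c=4 v_peak=15/4 T=13/2

vₘ²/aₘ = (15/4)²/3 = 75/16
315/16 ≥ 75/16 → trapezoidal
t_a = (15/4)/3 = 5/4; v_peak = 15/4
d_cruise = 315/16 − 75/16 = 15; t_c = 15/(15/4) = 4
T = 2·5/4 + 4 = 13/2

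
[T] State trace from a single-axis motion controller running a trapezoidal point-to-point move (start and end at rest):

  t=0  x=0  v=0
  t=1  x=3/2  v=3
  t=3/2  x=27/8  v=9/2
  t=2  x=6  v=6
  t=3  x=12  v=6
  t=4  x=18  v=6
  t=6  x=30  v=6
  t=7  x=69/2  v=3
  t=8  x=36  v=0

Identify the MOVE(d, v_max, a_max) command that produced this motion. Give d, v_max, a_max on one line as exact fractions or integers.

final state: t=8, x=36, v=0 → d = 36
a_max = (3−0)/(1−0) = 3
max v = 6 over t∈[2,6] → v_max = 6
check: 6·(2+4) = 36 ✓

d=36 v_max=6 a_max=3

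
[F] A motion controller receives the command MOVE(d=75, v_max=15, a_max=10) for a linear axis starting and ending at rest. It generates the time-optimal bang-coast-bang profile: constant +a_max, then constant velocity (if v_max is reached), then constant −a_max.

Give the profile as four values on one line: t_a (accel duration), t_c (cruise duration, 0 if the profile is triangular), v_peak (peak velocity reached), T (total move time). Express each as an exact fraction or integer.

vₘ²/aₘ = 15²/10 = 45/2
75 ≥ 45/2 → trapezoidal
t_a = 15/10 = 3/2; v_peak = 15
d_cruise = 75 − 45/2 = 105/2; t_c = (105/2)/15 = 7/2
T = 2·3/2 + 7/2 = 13/2

t_a=3/2 t_c=7/2 v_peak=15 T=13/2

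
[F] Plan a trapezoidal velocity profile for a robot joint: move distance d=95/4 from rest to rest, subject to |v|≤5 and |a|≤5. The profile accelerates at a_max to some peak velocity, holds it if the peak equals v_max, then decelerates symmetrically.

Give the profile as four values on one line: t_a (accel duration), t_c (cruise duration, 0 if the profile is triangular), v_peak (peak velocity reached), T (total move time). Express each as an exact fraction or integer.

vₘ²/aₘ = 5²/5 = 5
95/4 ≥ 5 → trapezoidal
t_a = 5/5 = 1; v_peak = 5
d_cruise = 95/4 − 5 = 75/4; t_c = (75/4)/5 = 15/4
T = 2·1 + 15/4 = 23/4

t_a=1 t_c=15/4 v_peak=5 T=23/4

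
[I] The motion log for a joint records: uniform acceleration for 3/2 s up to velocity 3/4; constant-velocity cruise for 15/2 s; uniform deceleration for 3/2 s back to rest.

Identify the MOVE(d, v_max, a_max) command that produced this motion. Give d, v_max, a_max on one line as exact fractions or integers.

d=27/4 v_max=3/4 a_max=1/2

a_max = (3/4)/(3/2) = 1/2
d_a = ½·3/4·3/2 = 9/16; d_c = 3/4·15/2 = 45/8
d = 2·9/16 + 45/8 = 27/4
t_c = 15/2 > 0 → v_max = v_peak = 3/4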